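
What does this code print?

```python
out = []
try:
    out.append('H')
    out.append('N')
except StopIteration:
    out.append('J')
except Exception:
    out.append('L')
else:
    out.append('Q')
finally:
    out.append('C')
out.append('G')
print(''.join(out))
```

Execution trace: 'H' (try body) → 'N' (try body, no exception) → 'Q' (else) → 'C' (finally) → 'G' (after the try/except). Output: HNQCG

Answer: HNQCG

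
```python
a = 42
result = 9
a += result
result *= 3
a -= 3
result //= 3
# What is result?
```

Trace:
`a = 42` → a = 42
`result = 9` → result = 9
`a += result` → a = 51
`result *= 3` → result = 27
`a -= 3` → a = 48
`result //= 3` → result = 9
So result = 9

Answer: 9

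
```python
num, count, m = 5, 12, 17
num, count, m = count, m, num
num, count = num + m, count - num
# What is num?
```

Trace:
`num, count, m = 5, 12, 17` → num = 5; count = 12; m = 17
`num, count, m = count, m, num` → num = 12; count = 17; m = 5
`num, count = num + m, count - num` → num = 17; count = 5
So num = 17

Answer: 17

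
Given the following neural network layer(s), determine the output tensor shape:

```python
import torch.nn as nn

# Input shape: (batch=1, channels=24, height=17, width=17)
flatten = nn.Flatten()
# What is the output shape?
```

Input: (1, 24, 17, 17) -> Output: (1, 6936)

Answer: (1, 6936)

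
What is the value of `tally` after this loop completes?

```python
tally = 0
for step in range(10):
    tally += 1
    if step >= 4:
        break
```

Loop breaks when step reaches 4, tally is 5
`tally` takes the values: 0 → 1 → 2 → 3 → 4 → 5

Answer: 5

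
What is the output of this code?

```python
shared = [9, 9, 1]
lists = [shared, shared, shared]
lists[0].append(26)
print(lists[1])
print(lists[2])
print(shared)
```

Key concept: list of same reference.
Step by step:
`shared = [9, 9, 1]` → shared = [9, 9, 1]
`lists = [shared, shared, shared]` → lists = [[9, 9, 1], [9, 9, 1], [9, 9, 1]]
`lists[0].append(26)` → shared = [9, 9, 1, 26]; lists = [[9, 9, 1, 26], [9, 9, 1, 26], [9, 9, 1, 26]]
`print(lists[1])` → prints [9, 9, 1, 26]
`print(lists[2])` → prints [9, 9, 1, 26]
`print(shared)` → prints [9, 9, 1, 26]

Answer:
[9, 9, 1, 26]
[9, 9, 1, 26]
[9, 9, 1, 26]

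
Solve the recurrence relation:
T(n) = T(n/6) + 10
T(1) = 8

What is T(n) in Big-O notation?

Each step divides n by 6 and adds 10. After log_6(n) steps we reach T(1)=8. So T(n) = 10·log_6(n) + 8 = O(log n).

Answer: O(log n)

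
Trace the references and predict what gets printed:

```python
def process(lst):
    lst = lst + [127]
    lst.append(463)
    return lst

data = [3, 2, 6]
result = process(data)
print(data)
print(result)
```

Key concept: rebinding parameter vs mutation.
Step by step:
`data = [3, 2, 6]` → data = [3, 2, 6]
`result = process(data)` → result = [3, 2, 6, 127, 463]
`print(data)` → prints [3, 2, 6]
`print(result)` → prints [3, 2, 6, 127, 463]

Answer:
[3, 2, 6]
[3, 2, 6, 127, 463]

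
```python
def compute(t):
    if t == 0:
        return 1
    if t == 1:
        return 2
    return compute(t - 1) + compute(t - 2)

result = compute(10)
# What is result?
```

Build up from base cases: compute(0)=1, compute(1)=2, compute(2)=3, compute(3)=5, compute(4)=8, compute(5)=13, compute(6)=21, ..., compute(10)=144

Answer: 144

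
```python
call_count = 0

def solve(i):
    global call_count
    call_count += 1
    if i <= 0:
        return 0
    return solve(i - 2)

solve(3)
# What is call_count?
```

Linear recursion stepping by 2: 3 calls from i=3 down to ≤0.

Answer: 3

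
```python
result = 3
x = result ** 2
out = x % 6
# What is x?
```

Trace:
`result = 3` → result = 3
`x = result ** 2` → x = 9
`out = x % 6` → out = 3
So x = 9

Answer: 9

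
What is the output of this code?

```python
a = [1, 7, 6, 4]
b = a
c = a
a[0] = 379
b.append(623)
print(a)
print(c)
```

Key concept: multiple aliases.
Step by step:
`a = [1, 7, 6, 4]` → a = [1, 7, 6, 4]
`b = a` → b = [1, 7, 6, 4] (same object as a)
`c = a` → c = [1, 7, 6, 4] (same object as a, b)
`a[0] = 379` → a = [379, 7, 6, 4] (same object as b, c); b = [379, 7, 6, 4] (same object as a, c); c = [379, 7, 6, 4] (same object as a, b)
`b.append(623)` → a = [379, 7, 6, 4, 623] (same object as b, c); b = [379, 7, 6, 4, 623] (same object as a, c); c = [379, 7, 6, 4, 623] (same object as a, b)
`print(a)` → prints [379, 7, 6, 4, 623]
`print(c)` → prints [379, 7, 6, 4, 623]

Answer:
[379, 7, 6, 4, 623]
[379, 7, 6, 4, 623]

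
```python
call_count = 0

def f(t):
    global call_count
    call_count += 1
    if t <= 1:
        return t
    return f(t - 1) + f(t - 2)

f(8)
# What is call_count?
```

Calls(t) = 1 + Calls(t-1) + Calls(t-2); Calls(0)=Calls(1)=1. For t=8 this gives 67.

Answer: 67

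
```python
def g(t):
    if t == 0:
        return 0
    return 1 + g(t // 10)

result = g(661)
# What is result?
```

Count of digits of 661: 3

Answer: 3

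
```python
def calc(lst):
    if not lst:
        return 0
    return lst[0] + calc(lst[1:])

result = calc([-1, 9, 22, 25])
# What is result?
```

(-1) + 9 + 22 + 25 + 0 = 55

Answer: 55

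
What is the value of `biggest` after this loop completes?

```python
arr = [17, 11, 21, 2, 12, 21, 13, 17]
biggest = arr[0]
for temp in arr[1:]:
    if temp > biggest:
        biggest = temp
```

Maximum of [17, 11, 21, 2, 12, 21, 13, 17]
`biggest` takes the values: 17 → 21

Answer: 21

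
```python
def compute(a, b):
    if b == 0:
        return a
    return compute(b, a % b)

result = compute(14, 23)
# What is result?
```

compute(14, 23) -> compute(23, 14) -> compute(14, 9) -> compute(9, 5) -> compute(5, 4) -> compute(4, 1) -> compute(1, 0) -> 1

Answer: 1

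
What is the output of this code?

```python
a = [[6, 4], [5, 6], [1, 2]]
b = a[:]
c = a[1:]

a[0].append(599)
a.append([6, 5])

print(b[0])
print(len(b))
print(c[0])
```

Key concept: slice with nested mutation.
Step by step:
`a = [[6, 4], [5, 6], [1, 2]]` → a = [[6, 4], [5, 6], [1, 2]]
`b = a[:]` → b = [[6, 4], [5, 6], [1, 2]]
`c = a[1:]` → c = [[5, 6], [1, 2]]
`a[0].append(599)` → a = [[6, 4, 599], [5, 6], [1, 2]]; b = [[6, 4, 599], [5, 6], [1, 2]]
`a.append([6, 5])` → a = [[6, 4, 599], [5, 6], [1, 2], [6, 5]]
`print(b[0])` → prints [6, 4, 599]
`print(len(b))` → prints 3
`print(c[0])` → prints [5, 6]

Answer:
[6, 4, 599]
3
[5, 6]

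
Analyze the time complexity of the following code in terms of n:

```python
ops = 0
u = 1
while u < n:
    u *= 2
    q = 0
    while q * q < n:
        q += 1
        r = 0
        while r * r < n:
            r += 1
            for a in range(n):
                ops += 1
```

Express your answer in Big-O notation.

Each loop level contributes: log n × √n × √n × n. Multiplying the contributions gives O(n^2 log n).

Answer: O(n^2 log n)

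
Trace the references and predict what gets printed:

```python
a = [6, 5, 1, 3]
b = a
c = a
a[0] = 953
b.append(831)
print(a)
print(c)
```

Key concept: multiple aliases.
Step by step:
`a = [6, 5, 1, 3]` → a = [6, 5, 1, 3]
`b = a` → b = [6, 5, 1, 3] (same object as a)
`c = a` → c = [6, 5, 1, 3] (same object as a, b)
`a[0] = 953` → a = [953, 5, 1, 3] (same object as b, c); b = [953, 5, 1, 3] (same object as a, c); c = [953, 5, 1, 3] (same object as a, b)
`b.append(831)` → a = [953, 5, 1, 3, 831] (same object as b, c); b = [953, 5, 1, 3, 831] (same object as a, c); c = [953, 5, 1, 3, 831] (same object as a, b)
`print(a)` → prints [953, 5, 1, 3, 831]
`print(c)` → prints [953, 5, 1, 3, 831]

Answer:
[953, 5, 1, 3, 831]
[953, 5, 1, 3, 831]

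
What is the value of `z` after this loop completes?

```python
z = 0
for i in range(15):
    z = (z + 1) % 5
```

Increment mod 5, 15 times = 0
`z` takes the values: 0 → 1 → 2 → 3 → 4 → 0 → 1 → 2 → 3 → 4 → 0 → 1 → 2 → 3 → 4 → 0

Answer: 0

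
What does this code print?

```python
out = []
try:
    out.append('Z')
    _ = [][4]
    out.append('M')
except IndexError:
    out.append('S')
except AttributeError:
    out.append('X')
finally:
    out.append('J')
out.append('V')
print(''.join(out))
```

Execution trace: 'Z' (try body) → 'S' (except IndexError) → 'J' (finally) → 'V' (after the try/except). Output: ZSJV

Answer: ZSJV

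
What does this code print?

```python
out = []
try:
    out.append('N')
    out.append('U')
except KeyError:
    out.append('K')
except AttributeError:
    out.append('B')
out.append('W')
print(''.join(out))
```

Execution trace: 'N' (try body) → 'U' (try body, no exception) → 'W' (after the try/except). Output: NUW

Answer: NUW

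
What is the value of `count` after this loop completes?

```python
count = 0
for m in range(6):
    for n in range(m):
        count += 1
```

Triangle number: 0+1+2+...+5
`count` takes the values: 0 → 1 → 2 → 3 → 4 → 5 → 6 → 7 → 8 → 9 → 10 → 11 → 12 → 13 → 14 → 15

Answer: 15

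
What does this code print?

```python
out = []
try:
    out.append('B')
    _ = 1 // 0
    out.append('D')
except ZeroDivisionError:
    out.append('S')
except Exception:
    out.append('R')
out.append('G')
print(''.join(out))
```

Execution trace: 'B' (try body) → 'S' (except ZeroDivisionError) → 'G' (after the try/except). Output: BSG

Answer: BSG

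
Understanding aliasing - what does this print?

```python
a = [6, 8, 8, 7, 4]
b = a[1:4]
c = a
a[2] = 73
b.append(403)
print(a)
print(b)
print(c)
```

Key concept: slice vs alias.
Step by step:
`a = [6, 8, 8, 7, 4]` → a = [6, 8, 8, 7, 4]
`b = a[1:4]` → b = [8, 8, 7]
`c = a` → c = [6, 8, 8, 7, 4] (same object as a)
`a[2] = 73` → a = [6, 8, 73, 7, 4] (same object as c); c = [6, 8, 73, 7, 4] (same object as a)
`b.append(403)` → b = [8, 8, 7, 403]
`print(a)` → prints [6, 8, 73, 7, 4]
`print(b)` → prints [8, 8, 7, 403]
`print(c)` → prints [6, 8, 73, 7, 4]

Answer:
[6, 8, 73, 7, 4]
[8, 8, 7, 403]
[6, 8, 73, 7, 4]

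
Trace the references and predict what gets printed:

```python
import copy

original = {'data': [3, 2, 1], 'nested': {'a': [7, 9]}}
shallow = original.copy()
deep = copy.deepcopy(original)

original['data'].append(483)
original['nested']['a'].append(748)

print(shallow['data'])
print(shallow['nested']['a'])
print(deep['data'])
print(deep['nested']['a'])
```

Key concept: comparing shallow vs deep copy.
Step by step:
`original = {'data': [3, 2, 1], 'nested': {'a': [7, 9]}}` → original = {'data': [3, 2, 1], 'nested': {'a': [7, 9]}}
`shallow = original.copy()` → shallow = {'data': [3, 2, 1], 'nested': {'a': [7, 9]}}
`deep = copy.deepcopy(original)` → deep = {'data': [3, 2, 1], 'nested': {'a': [7, 9]}}
`original['data'].append(483)` → original = {'data': [3, 2, 1, 483], 'nested': {'a': [7, 9]}}; shallow = {'data': [3, 2, 1, 483], 'nested': {'a': [7, 9]}}
`original['nested']['a'].append(748)` → original = {'data': [3, 2, 1, 483], 'nested': {'a': [7, 9, 748]}}; shallow = {'data': [3, 2, 1, 483], 'nested': {'a': [7, 9, 748]}}
`print(shallow['data'])` → prints [3, 2, 1, 483]
`print(shallow['nested']['a'])` → prints [7, 9, 748]
`print(deep['data'])` → prints [3, 2, 1]
`print(deep['nested']['a'])` → prints [7, 9]

Answer:
[3, 2, 1, 483]
[7, 9, 748]
[3, 2, 1]
[7, 9]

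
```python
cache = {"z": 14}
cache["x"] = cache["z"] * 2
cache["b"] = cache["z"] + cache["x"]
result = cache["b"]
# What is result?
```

Trace:
`cache = {"z": 14}` → cache = {'z': 14}
`cache["x"] = cache["z"] * 2` → cache = {'z': 14, 'x': 28}
`cache["b"] = cache["z"] + cache["x"]` → cache = {'z': 14, 'x': 28, 'b': 42}
`result = cache["b"]` → result = 42
So result = 42

Answer: 42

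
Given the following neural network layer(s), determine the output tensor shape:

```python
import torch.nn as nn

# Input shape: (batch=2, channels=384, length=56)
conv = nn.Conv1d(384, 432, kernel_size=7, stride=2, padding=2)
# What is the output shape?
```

Input: (2, 384, 56) -> Output: (2, 432, 27)

Answer: (2, 432, 27)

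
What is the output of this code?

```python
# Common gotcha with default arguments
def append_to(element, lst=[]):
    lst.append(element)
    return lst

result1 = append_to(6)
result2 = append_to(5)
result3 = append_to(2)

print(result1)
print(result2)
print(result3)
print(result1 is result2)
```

Key concept: mutable default argument gotcha.
Step by step:
`result1 = append_to(6)` → result1 = [6]
`result2 = append_to(5)` → result1 = [6, 5] (same object as result2); result2 = [6, 5] (same object as result1)
`result3 = append_to(2)` → result1 = [6, 5, 2] (same object as result2, result3); result2 = [6, 5, 2] (same object as result1, result3); result3 = [6, 5, 2] (same object as result1, result2)
`print(result1)` → prints [6, 5, 2]
`print(result2)` → prints [6, 5, 2]
`print(result3)` → prints [6, 5, 2]
`print(result1 is result2)` → prints True

Answer:
[6, 5, 2]
[6, 5, 2]
[6, 5, 2]
True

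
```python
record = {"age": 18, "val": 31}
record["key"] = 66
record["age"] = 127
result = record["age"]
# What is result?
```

Trace:
`record = {"age": 18, "val": 31}` → record = {'age': 18, 'val': 31}
`record["key"] = 66` → record = {'age': 18, 'val': 31, 'key': 66}
`record["age"] = 127` → record = {'age': 127, 'val': 31, 'key': 66}
`result = record["age"]` → result = 127
So result = 127

Answer: 127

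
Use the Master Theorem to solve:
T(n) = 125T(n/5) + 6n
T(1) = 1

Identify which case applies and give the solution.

a=125, b=5, f(n)=6n. log_5(125) = 3. Since c=1 < 3, Case 1 applies: T(n) = Θ(n^log_b(a)) = O(n^3).

Answer: O(n^3) - Case 1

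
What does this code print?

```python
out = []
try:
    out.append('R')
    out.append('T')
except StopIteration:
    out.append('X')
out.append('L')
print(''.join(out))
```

Execution trace: 'R' (try body) → 'T' (try body, no exception) → 'L' (after the try/except). Output: RTL

Answer: RTL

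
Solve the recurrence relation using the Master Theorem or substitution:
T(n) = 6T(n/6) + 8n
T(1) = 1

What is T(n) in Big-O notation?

By Master Theorem: a=6, b=6, f(n)=8n. Since log_6(6) = 1 and f(n) = Θ(n^1), Case 2 applies. T(n) = O(n log n).

Answer: O(n log n)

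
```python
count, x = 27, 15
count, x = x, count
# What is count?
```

Trace:
`count, x = 27, 15` → count = 27; x = 15
`count, x = x, count` → count = 15; x = 27
So count = 15

Answer: 15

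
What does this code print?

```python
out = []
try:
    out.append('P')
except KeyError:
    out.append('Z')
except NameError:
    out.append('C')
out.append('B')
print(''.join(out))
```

Execution trace: 'P' (try body, no exception) → 'B' (after the try/except). Output: PB

Answer: PB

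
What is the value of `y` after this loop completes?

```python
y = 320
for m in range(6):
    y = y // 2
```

Halve 6 times: 320 // 2^6 = 5
`y` takes the values: 320 → 160 → 80 → 40 → 20 → 10 → 5

Answer: 5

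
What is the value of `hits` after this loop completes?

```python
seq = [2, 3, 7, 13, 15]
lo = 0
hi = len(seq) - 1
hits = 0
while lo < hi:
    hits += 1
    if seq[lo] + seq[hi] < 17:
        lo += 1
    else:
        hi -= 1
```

Steps to find pair summing to 17
`hits` takes the values: 0 → 1 → 2 → 3 → 4

Answer: 4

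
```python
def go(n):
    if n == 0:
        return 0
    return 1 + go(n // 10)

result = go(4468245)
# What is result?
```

Count of digits of 4468245: 7

Answer: 7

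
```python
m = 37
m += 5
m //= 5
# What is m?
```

Trace:
`m = 37` → m = 37
`m += 5` → m = 42
`m //= 5` → m = 8
So m = 8

Answer: 8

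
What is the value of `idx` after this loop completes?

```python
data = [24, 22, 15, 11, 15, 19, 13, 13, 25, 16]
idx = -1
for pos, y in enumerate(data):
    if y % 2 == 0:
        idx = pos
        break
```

First even number index in [24, 22, 15, 11, 15, 19, 13, 13, 25, 16]
`idx` takes the values: -1 → 0

Answer: 0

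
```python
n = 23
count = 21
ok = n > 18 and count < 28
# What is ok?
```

Trace:
`n = 23` → n = 23
`count = 21` → count = 21
`ok = n > 18 and count < 28` → ok = True
So ok = True

Answer: True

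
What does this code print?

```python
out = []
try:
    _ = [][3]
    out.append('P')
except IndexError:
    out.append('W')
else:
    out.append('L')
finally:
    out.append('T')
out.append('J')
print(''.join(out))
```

Execution trace: 'W' (except IndexError) → 'T' (finally) → 'J' (after the try/except). Output: WTJ

Answer: WTJ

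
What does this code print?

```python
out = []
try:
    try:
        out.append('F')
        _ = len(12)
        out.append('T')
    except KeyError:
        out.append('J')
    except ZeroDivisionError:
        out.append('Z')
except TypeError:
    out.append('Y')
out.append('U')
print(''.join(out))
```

Execution trace: 'F' (try body) → 'Y' (outer except TypeError) → 'U' (after the try/except). Output: FYU

Answer: FYU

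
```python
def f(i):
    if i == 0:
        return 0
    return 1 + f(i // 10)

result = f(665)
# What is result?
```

Count of digits of 665: 3

Answer: 3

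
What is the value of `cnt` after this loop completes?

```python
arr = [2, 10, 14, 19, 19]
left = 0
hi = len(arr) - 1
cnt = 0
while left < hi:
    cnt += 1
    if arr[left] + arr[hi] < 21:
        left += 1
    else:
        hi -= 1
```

Steps to find pair summing to 21
`cnt` takes the values: 0 → 1 → 2 → 3 → 4

Answer: 4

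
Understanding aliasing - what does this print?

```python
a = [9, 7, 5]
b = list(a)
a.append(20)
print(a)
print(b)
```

Key concept: list() constructor creates copy.
Step by step:
`a = [9, 7, 5]` → a = [9, 7, 5]
`b = list(a)` → b = [9, 7, 5]
`a.append(20)` → a = [9, 7, 5, 20]
`print(a)` → prints [9, 7, 5, 20]
`print(b)` → prints [9, 7, 5]

Answer:
[9, 7, 5, 20]
[9, 7, 5]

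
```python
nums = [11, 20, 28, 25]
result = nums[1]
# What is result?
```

Trace:
`nums = [11, 20, 28, 25]` → nums = [11, 20, 28, 25]
`result = nums[1]` → result = 20
So result = 20

Answer: 20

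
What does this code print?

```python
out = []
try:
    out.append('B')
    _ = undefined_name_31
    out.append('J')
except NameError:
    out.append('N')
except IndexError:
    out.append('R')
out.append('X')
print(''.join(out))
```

Execution trace: 'B' (try body) → 'N' (except NameError) → 'X' (after the try/except). Output: BNX

Answer: BNX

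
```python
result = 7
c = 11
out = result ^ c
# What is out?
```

Trace:
`result = 7` → result = 7
`c = 11` → c = 11
`out = result ^ c` → out = 12
So out = 12

Answer: 12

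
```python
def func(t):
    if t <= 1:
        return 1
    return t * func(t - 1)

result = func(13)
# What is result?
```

func(13) = 13 * 12 * 11 * 10 * 9 * 8 * 7 * 6 * 5 * 4 * 3 * 2 * 1 = 6227020800

Answer: 6227020800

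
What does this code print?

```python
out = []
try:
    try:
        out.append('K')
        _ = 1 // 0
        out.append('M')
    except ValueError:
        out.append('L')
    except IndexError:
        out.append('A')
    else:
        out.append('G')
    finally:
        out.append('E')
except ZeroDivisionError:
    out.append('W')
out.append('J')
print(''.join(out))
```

Execution trace: 'K' (try body) → 'E' (finally) → 'W' (outer except ZeroDivisionError) → 'J' (after the try/except). Output: KEWJ

Answer: KEWJ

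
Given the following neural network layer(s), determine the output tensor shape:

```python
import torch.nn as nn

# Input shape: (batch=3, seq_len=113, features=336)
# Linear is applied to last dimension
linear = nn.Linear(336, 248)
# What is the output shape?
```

Input: (3, 113, 336) -> Output: (3, 113, 248)

Answer: (3, 113, 248)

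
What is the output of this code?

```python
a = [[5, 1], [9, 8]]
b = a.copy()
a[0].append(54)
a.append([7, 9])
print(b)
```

Key concept: shallow copy with nested lists.
Step by step:
`a = [[5, 1], [9, 8]]` → a = [[5, 1], [9, 8]]
`b = a.copy()` → b = [[5, 1], [9, 8]]
`a[0].append(54)` → a = [[5, 1, 54], [9, 8]]; b = [[5, 1, 54], [9, 8]]
`a.append([7, 9])` → a = [[5, 1, 54], [9, 8], [7, 9]]
`print(b)` → prints [[5, 1, 54], [9, 8]]

Answer: [[5, 1, 54], [9, 8]]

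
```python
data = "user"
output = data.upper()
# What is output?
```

Trace:
`data = "user"` → data = 'user'
`output = data.upper()` → output = 'USER'
So output = 'USER'

Answer: 'USER'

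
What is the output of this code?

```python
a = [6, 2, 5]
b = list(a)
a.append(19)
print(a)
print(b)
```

Key concept: list() constructor creates copy.
Step by step:
`a = [6, 2, 5]` → a = [6, 2, 5]
`b = list(a)` → b = [6, 2, 5]
`a.append(19)` → a = [6, 2, 5, 19]
`print(a)` → prints [6, 2, 5, 19]
`print(b)` → prints [6, 2, 5]

Answer:
[6, 2, 5, 19]
[6, 2, 5]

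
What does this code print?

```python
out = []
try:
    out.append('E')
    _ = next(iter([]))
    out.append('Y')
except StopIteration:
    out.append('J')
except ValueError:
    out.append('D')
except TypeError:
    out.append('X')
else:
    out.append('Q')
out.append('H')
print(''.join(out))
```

Execution trace: 'E' (try body) → 'J' (except StopIteration) → 'H' (after the try/except). Output: EJH

Answer: EJH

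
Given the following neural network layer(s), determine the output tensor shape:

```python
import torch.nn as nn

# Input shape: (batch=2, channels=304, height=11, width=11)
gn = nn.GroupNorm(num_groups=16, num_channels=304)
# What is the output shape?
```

Input: (2, 304, 11, 11) -> Output: (2, 304, 11, 11)

Answer: (2, 304, 11, 11)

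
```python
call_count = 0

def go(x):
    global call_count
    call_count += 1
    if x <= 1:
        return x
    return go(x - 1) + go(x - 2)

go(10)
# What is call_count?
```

Calls(x) = 1 + Calls(x-1) + Calls(x-2); Calls(0)=Calls(1)=1. For x=10 this gives 177.

Answer: 177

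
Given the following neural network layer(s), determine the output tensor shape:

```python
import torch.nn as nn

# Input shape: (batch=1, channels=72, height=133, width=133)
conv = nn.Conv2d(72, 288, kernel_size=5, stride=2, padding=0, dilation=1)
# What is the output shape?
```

Input: (1, 72, 133, 133) -> Output: (1, 288, 65, 65)

Answer: (1, 288, 65, 65)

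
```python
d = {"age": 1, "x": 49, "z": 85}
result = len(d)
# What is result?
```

Trace:
`d = {"age": 1, "x": 49, "z": 85}` → d = {'age': 1, 'x': 49, 'z': 85}
`result = len(d)` → result = 3
So result = 3

Answer: 3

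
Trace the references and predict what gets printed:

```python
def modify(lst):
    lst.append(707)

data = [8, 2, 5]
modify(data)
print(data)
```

Key concept: function modifies passed list.
Step by step:
`data = [8, 2, 5]` → data = [8, 2, 5]
`modify(data)` → data = [8, 2, 5, 707]
`print(data)` → prints [8, 2, 5, 707]

Answer: [8, 2, 5, 707]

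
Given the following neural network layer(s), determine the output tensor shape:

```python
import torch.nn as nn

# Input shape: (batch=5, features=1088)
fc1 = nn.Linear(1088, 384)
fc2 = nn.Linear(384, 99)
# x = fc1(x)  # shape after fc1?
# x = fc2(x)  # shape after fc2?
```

Input: (5, 1088) -> after fc1: (5, 384) -> Output: (5, 99)

Answer: (5, 99)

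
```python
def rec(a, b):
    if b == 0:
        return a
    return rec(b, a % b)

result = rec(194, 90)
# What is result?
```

rec(194, 90) -> rec(90, 14) -> rec(14, 6) -> rec(6, 2) -> rec(2, 0) -> 2

Answer: 2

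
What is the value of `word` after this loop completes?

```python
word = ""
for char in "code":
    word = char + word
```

Reverse 'code'
`word` takes the values: "" → "c" → "oc" → "doc" → "edoc"

Answer: "edoc"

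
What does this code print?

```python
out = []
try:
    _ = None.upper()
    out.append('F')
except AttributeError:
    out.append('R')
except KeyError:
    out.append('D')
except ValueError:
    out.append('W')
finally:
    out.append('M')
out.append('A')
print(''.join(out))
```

Execution trace: 'R' (except AttributeError) → 'M' (finally) → 'A' (after the try/except). Output: RMA

Answer: RMA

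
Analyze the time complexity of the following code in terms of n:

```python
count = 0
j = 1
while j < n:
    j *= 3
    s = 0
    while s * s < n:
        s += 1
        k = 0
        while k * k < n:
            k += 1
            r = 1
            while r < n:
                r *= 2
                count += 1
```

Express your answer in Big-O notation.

Each loop level contributes: log n × √n × √n × log n. Multiplying the contributions gives O(n log² n).

Answer: O(n log² n)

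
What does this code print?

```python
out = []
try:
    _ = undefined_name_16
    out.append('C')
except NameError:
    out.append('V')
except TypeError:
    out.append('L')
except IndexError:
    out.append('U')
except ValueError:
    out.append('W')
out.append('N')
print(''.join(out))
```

Execution trace: 'V' (except NameError) → 'N' (after the try/except). Output: VN

Answer: VN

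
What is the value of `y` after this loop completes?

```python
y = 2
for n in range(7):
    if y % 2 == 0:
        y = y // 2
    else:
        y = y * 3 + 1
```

Collatz-style transformation from 2
`y` takes the values: 2 → 1 → 4 → 2 → 1 → 4 → 2 → 1

Answer: 1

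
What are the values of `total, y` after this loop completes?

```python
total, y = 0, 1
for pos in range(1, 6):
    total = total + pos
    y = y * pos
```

Sum and factorial of 1 to 5
`total, y` takes the values: (0, 1) → (1, 1) → (3, 1) → (3, 2) → (6, 2) → (6, 6) → (10, 6) → (10, 24) → (15, 24) → (15, 120)

Answer: 15, 120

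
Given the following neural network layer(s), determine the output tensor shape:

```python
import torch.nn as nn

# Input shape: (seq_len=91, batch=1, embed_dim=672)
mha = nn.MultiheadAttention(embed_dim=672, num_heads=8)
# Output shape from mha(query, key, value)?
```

Input: (91, 1, 672) -> Output: (91, 1, 672)

Answer: (91, 1, 672)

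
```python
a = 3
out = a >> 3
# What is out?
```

Trace:
`a = 3` → a = 3
`out = a >> 3` → out = 0
So out = 0

Answer: 0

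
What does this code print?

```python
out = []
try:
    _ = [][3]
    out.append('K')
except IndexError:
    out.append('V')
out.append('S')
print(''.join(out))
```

Execution trace: 'V' (except IndexError) → 'S' (after the try/except). Output: VS

Answer: VS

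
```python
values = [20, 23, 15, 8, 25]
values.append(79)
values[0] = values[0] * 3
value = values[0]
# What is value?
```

Trace:
`values = [20, 23, 15, 8, 25]` → values = [20, 23, 15, 8, 25]
`values.append(79)` → values = [20, 23, 15, 8, 25, 79]
`values[0] = values[0] * 3` → values = [60, 23, 15, 8, 25, 79]
`value = values[0]` → value = 60
So value = 60

Answer: 60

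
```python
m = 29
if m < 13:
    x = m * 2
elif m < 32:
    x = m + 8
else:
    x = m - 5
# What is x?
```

Trace:
`m = 29` → m = 29
`if m < 13: ...` → m < 13 is False, m < 32 is True → x = 37
So x = 37

Answer: 37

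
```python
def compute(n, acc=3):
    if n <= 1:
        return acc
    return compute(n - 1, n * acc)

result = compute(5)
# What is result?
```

Accumulator trace (n, acc): (5, 3) -> (4, 15) -> (3, 60) -> (2, 180) -> (1, 360) -> return 360

Answer: 360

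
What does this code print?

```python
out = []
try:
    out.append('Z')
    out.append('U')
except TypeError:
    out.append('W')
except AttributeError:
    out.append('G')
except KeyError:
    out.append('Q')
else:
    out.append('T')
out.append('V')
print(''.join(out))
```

Execution trace: 'Z' (try body) → 'U' (try body, no exception) → 'T' (else) → 'V' (after the try/except). Output: ZUTV

Answer: ZUTV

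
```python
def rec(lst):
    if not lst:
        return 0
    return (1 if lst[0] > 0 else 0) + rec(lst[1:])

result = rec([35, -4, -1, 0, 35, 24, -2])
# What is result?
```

Count of positive elements in [35, -4, -1, 0, 35, 24, -2] = 3

Answer: 3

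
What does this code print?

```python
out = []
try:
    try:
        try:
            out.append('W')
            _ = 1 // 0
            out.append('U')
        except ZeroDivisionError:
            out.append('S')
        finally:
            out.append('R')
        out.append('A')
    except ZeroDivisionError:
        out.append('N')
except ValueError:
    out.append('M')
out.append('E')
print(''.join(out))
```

Execution trace: 'W' (inner try body) → 'S' (inner except ZeroDivisionError) → 'R' (inner finally) → 'A' (try body, no exception) → 'E' (after the try/except). Output: WSRAE

Answer: WSRAE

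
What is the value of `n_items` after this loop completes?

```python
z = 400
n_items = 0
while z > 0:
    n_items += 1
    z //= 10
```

Count digits by repeated division by 10
`n_items` takes the values: 0 → 1 → 2 → 3

Answer: 3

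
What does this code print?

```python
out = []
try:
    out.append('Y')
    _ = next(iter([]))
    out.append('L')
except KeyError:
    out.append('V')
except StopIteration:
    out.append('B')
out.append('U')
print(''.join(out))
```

Execution trace: 'Y' (try body) → 'B' (except StopIteration) → 'U' (after the try/except). Output: YBU

Answer: YBU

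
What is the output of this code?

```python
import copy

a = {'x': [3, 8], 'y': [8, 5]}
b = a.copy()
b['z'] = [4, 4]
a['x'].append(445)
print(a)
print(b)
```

Key concept: shallow copy of dict with mutable values.
Step by step:
`a = {'x': [3, 8], 'y': [8, 5]}` → a = {'x': [3, 8], 'y': [8, 5]}
`b = a.copy()` → b = {'x': [3, 8], 'y': [8, 5]}
`b['z'] = [4, 4]` → b = {'x': [3, 8], 'y': [8, 5], 'z': [4, 4]}
`a['x'].append(445)` → a = {'x': [3, 8, 445], 'y': [8, 5]}; b = {'x': [3, 8, 445], 'y': [8, 5], 'z': [4, 4]}
`print(a)` → prints {'x': [3, 8, 445], 'y': [8, 5]}
`print(b)` → prints {'x': [3, 8, 445], 'y': [8, 5], 'z': [4, 4]}

Answer:
{'x': [3, 8, 445], 'y': [8, 5]}
{'x': [3, 8, 445], 'y': [8, 5], 'z': [4, 4]}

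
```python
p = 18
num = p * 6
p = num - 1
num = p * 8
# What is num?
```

Trace:
`p = 18` → p = 18
`num = p * 6` → num = 108
`p = num - 1` → p = 107
`num = p * 8` → num = 856
So num = 856

Answer: 856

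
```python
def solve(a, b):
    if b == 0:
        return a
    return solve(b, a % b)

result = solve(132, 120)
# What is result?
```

solve(132, 120) -> solve(120, 12) -> solve(12, 0) -> 12

Answer: 12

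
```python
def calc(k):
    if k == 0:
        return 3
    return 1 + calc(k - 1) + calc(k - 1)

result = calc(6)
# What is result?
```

calc(k) = 1 + 2·calc(k-1), calc(0)=3. Closed form: (3+1)·2^6 - 1 = 255.

Answer: 255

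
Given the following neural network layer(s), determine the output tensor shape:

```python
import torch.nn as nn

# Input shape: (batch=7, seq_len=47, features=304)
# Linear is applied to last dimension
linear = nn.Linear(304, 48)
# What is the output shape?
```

Input: (7, 47, 304) -> Output: (7, 47, 48)

Answer: (7, 47, 48)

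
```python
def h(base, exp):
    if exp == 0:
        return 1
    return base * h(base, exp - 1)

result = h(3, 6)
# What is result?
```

h(3, 6) = 3 * 3 * 3 * 3 * 3 * 3 = 729

Answer: 729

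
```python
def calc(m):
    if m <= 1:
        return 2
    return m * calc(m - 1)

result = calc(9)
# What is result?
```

calc(9) = 9 * 8 * 7 * 6 * 5 * 4 * 3 * 2 * 2 = 725760

Answer: 725760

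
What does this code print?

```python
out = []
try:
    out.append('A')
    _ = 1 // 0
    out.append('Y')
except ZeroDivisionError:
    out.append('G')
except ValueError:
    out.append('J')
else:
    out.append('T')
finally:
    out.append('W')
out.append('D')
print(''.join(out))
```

Execution trace: 'A' (try body) → 'G' (except ZeroDivisionError) → 'W' (finally) → 'D' (after the try/except). Output: AGWD

Answer: AGWD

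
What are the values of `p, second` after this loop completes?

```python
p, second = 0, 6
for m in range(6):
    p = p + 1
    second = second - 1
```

p goes 0→6, second goes 6→0
`p, second` takes the values: (0, 6) → (1, 6) → (1, 5) → (2, 5) → (2, 4) → (3, 4) → (3, 3) → (4, 3) → (4, 2) → (5, 2) → (5, 1) → (6, 1) → (6, 0)

Answer: 6, 0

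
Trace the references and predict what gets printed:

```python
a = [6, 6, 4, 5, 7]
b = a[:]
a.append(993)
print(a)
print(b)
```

Key concept: slice [:] creates copy.
Step by step:
`a = [6, 6, 4, 5, 7]` → a = [6, 6, 4, 5, 7]
`b = a[:]` → b = [6, 6, 4, 5, 7]
`a.append(993)` → a = [6, 6, 4, 5, 7, 993]
`print(a)` → prints [6, 6, 4, 5, 7, 993]
`print(b)` → prints [6, 6, 4, 5, 7]

Answer:
[6, 6, 4, 5, 7, 993]
[6, 6, 4, 5, 7]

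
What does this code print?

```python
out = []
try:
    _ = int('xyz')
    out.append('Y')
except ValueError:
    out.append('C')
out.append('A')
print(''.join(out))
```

Execution trace: 'C' (except ValueError) → 'A' (after the try/except). Output: CA

Answer: CA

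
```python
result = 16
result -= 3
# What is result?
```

Trace:
`result = 16` → result = 16
`result -= 3` → result = 13
So result = 13

Answer: 13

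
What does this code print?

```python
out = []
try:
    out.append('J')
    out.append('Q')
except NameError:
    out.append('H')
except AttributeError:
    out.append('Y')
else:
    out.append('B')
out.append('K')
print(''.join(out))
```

Execution trace: 'J' (try body) → 'Q' (try body, no exception) → 'B' (else) → 'K' (after the try/except). Output: JQBK

Answer: JQBK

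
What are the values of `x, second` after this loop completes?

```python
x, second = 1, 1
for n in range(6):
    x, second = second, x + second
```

Fibonacci: after 6 iterations
`x, second` takes the values: (1, 1) → (1, 2) → (2, 3) → (3, 5) → (5, 8) → (8, 13) → (13, 21)

Answer: 13, 21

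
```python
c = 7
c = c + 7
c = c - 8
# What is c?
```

Trace:
`c = 7` → c = 7
`c = c + 7` → c = 14
`c = c - 8` → c = 6
So c = 6

Answer: 6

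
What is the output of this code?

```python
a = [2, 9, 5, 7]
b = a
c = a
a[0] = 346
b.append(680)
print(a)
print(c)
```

Key concept: multiple aliases.
Step by step:
`a = [2, 9, 5, 7]` → a = [2, 9, 5, 7]
`b = a` → b = [2, 9, 5, 7] (same object as a)
`c = a` → c = [2, 9, 5, 7] (same object as a, b)
`a[0] = 346` → a = [346, 9, 5, 7] (same object as b, c); b = [346, 9, 5, 7] (same object as a, c); c = [346, 9, 5, 7] (same object as a, b)
`b.append(680)` → a = [346, 9, 5, 7, 680] (same object as b, c); b = [346, 9, 5, 7, 680] (same object as a, c); c = [346, 9, 5, 7, 680] (same object as a, b)
`print(a)` → prints [346, 9, 5, 7, 680]
`print(c)` → prints [346, 9, 5, 7, 680]

Answer:
[346, 9, 5, 7, 680]
[346, 9, 5, 7, 680]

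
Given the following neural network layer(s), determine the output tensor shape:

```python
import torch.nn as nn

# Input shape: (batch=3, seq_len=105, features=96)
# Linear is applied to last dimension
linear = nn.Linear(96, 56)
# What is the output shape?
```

Input: (3, 105, 96) -> Output: (3, 105, 56)

Answer: (3, 105, 56)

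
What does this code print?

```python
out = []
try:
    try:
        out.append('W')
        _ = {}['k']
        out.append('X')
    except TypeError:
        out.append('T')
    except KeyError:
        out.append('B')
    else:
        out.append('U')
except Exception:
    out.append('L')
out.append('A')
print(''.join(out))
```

Execution trace: 'W' (inner try body) → 'B' (inner except KeyError) → 'A' (after the try/except). Output: WBA

Answer: WBA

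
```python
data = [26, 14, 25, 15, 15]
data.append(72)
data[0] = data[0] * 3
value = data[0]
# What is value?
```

Trace:
`data = [26, 14, 25, 15, 15]` → data = [26, 14, 25, 15, 15]
`data.append(72)` → data = [26, 14, 25, 15, 15, 72]
`data[0] = data[0] * 3` → data = [78, 14, 25, 15, 15, 72]
`value = data[0]` → value = 78
So value = 78

Answer: 78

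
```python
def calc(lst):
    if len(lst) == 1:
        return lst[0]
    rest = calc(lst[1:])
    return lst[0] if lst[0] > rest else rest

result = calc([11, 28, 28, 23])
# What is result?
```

Recursive max over [11, 28, 28, 23] = 28

Answer: 28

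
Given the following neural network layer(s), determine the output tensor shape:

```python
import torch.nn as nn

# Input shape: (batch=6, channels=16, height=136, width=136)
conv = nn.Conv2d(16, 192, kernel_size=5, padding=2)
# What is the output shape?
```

Input: (6, 16, 136, 136) -> Output: (6, 192, 136, 136)

Answer: (6, 192, 136, 136)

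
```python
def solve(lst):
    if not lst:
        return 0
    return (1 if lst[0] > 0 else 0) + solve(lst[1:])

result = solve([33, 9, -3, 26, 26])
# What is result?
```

Count of positive elements in [33, 9, -3, 26, 26] = 4

Answer: 4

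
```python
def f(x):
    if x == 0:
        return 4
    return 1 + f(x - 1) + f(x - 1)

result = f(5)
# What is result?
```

f(x) = 1 + 2·f(x-1), f(0)=4. Closed form: (4+1)·2^5 - 1 = 159.

Answer: 159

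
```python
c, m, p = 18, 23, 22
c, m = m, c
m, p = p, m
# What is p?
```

Trace:
`c, m, p = 18, 23, 22` → c = 18; m = 23; p = 22
`c, m = m, c` → c = 23; m = 18
`m, p = p, m` → m = 22; p = 18
So p = 18

Answer: 18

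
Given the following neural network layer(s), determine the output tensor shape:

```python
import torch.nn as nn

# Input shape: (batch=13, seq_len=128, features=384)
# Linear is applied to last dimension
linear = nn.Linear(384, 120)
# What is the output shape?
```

Input: (13, 128, 384) -> Output: (13, 128, 120)

Answer: (13, 128, 120)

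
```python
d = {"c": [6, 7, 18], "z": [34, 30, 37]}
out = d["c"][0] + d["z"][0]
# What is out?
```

Trace:
`d = {"c": [6, 7, 18], "z": [34, 30, 37]}` → d = {'c': [6, 7, 18], 'z': [34, 30, 37]}
`out = d["c"][0] + d["z"][0]` → out = 40
So out = 40

Answer: 40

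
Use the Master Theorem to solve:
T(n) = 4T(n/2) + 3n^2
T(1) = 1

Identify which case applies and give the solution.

a=4, b=2, f(n)=3n^2. log_2(4) = 2. Since c=2 = 2, Case 2 applies: T(n) = Θ(n^log_b(a) · log n) = O(n^2 log n).

Answer: O(n^2 log n) - Case 2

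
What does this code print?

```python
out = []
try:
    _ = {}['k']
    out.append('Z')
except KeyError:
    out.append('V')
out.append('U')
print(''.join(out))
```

Execution trace: 'V' (except KeyError) → 'U' (after the try/except). Output: VU

Answer: VU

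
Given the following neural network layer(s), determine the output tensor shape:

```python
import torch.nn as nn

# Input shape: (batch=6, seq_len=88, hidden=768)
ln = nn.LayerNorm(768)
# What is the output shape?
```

Input: (6, 88, 768) -> Output: (6, 88, 768)

Answer: (6, 88, 768)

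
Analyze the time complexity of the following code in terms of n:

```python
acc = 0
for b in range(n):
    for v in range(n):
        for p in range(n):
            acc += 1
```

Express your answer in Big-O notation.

Each loop level contributes: n × n × n. Multiplying the contributions gives O(n^3).

Answer: O(n^3)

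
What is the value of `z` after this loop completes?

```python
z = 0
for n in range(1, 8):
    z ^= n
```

XOR of 1 to 7
`z` takes the values: 0 → 1 → 3 → 0 → 4 → 1 → 7 → 0

Answer: 0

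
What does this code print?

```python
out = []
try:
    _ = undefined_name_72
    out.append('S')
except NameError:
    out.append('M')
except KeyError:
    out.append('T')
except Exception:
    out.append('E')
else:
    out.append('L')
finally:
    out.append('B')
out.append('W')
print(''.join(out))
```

Execution trace: 'M' (except NameError) → 'B' (finally) → 'W' (after the try/except). Output: MBW

Answer: MBW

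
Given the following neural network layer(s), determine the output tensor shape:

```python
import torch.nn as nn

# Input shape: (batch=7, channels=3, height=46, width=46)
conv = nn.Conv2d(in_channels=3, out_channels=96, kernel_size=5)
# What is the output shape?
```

Input: (7, 3, 46, 46) -> Output: (7, 96, 42, 42)

Answer: (7, 96, 42, 42)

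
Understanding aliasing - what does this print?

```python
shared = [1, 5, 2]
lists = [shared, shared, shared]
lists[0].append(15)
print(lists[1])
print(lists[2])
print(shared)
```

Key concept: list of same reference.
Step by step:
`shared = [1, 5, 2]` → shared = [1, 5, 2]
`lists = [shared, shared, shared]` → lists = [[1, 5, 2], [1, 5, 2], [1, 5, 2]]
`lists[0].append(15)` → shared = [1, 5, 2, 15]; lists = [[1, 5, 2, 15], [1, 5, 2, 15], [1, 5, 2, 15]]
`print(lists[1])` → prints [1, 5, 2, 15]
`print(lists[2])` → prints [1, 5, 2, 15]
`print(shared)` → prints [1, 5, 2, 15]

Answer:
[1, 5, 2, 15]
[1, 5, 2, 15]
[1, 5, 2, 15]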